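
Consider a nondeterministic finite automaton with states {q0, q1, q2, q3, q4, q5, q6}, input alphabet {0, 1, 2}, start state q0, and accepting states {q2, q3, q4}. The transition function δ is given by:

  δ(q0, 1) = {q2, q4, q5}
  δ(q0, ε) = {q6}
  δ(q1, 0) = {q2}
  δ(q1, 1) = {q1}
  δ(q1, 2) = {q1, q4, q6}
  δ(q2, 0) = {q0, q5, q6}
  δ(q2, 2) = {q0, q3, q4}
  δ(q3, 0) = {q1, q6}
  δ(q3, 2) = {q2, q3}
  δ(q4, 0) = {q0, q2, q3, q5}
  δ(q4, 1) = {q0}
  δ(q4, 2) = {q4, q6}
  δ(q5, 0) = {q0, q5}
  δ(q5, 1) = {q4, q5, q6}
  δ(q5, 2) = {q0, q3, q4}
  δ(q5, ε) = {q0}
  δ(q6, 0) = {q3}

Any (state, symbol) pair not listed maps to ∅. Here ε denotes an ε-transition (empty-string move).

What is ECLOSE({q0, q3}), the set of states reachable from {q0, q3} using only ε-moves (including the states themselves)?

{q0, q3, q6}

Begin with {q0, q3}.
ε-move q0 → q6; add q6.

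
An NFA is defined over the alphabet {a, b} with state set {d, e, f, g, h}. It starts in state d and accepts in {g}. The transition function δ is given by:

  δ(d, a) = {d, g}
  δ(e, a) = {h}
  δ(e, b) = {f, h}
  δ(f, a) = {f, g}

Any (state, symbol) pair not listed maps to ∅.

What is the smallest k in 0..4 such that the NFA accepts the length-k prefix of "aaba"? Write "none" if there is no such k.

1

Start in {d}.
Read 'a': {d} → {d, g}.
None of the earlier sets intersect F, but {d, g} does.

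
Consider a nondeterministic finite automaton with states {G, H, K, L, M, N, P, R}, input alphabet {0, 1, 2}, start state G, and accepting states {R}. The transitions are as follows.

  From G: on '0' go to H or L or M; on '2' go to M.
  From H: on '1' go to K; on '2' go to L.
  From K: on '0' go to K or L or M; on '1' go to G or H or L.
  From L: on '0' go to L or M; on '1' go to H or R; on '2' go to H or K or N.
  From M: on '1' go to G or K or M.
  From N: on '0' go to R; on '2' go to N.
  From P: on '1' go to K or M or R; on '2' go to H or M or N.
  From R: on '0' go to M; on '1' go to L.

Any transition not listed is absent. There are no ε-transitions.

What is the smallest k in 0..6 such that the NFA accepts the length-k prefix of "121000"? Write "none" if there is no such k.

none

Start in {G}.
Read '1': {G} → ∅.
The set is empty and remains empty for the remaining 5 symbols.
No reachable set along the way intersects F.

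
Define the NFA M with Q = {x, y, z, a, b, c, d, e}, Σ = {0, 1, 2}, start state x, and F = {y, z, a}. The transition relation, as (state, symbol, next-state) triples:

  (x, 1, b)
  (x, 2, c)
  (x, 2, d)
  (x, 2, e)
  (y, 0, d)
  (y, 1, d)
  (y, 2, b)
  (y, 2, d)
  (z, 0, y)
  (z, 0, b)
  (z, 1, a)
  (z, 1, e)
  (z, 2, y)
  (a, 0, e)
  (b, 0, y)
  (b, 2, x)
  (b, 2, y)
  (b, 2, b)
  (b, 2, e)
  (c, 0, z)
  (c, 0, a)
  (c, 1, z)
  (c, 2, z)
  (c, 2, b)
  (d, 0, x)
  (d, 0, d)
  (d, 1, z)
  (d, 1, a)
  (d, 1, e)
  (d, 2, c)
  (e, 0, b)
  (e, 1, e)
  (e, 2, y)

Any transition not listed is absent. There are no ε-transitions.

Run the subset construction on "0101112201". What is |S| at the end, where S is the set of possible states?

0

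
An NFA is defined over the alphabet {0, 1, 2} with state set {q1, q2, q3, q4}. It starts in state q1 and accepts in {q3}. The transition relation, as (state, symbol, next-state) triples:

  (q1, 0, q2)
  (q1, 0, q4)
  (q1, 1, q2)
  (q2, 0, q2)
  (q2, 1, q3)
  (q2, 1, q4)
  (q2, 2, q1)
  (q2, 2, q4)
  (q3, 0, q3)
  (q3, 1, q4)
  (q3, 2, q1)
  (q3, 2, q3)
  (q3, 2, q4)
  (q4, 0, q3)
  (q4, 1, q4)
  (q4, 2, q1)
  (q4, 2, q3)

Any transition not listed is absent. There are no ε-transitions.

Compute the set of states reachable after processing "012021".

Start in {q1}.
Read '0': q1→{q2, q4}; now {q2, q4}.
Read '1': q2→{q3, q4}, q4→{q4}; now {q3, q4}.
Read '2': q3→{q1, q3, q4}, q4→{q1, q3}; now {q1, q3, q4}.
Read '0': q1→{q2, q4}, q3→{q3}, q4→{q3}; now {q2, q3, q4}.
Read '2': q2→{q1, q4}, q3→{q1, q3, q4}, q4→{q1, q3}; now {q1, q3, q4}.
Read '1': q1→{q2}, q3→{q4}, q4→{q4}; now {q2, q4}.

{q2, q4}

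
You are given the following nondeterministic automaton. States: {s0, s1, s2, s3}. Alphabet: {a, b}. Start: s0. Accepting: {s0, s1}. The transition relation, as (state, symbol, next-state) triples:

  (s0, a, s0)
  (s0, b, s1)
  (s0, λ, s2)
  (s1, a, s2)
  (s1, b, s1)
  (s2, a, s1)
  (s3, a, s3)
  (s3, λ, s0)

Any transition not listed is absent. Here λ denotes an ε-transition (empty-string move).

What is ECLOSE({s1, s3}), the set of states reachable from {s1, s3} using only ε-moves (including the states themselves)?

Begin with {s1, s3}.
ε-move s3 → s0; add s0.
ε-move s0 → s2; add s2.

{s0, s1, s2, s3}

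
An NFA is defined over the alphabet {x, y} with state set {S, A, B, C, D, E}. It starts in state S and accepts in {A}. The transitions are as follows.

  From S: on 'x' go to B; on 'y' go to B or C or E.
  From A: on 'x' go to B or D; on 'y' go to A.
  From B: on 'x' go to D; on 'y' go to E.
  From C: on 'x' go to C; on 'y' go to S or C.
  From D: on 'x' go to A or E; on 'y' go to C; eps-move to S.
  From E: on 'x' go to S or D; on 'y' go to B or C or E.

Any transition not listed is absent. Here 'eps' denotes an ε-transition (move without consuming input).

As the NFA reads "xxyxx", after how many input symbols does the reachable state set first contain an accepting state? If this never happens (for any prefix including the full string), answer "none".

Start in {S}.
Read 'x': S→{B}; now {B}.
Read 'x': B→{D}; union {D}; ε-closure = {S, D}.
Read 'y': S→{B, C, E}, D→{C}; now {B, C, E}.
Read 'x': B→{D}, C→{C}, E→{S, D}; now {S, C, D}.
Read 'x': S→{B}, C→{C}, D→{A, E}; now {A, B, C, E}.
None of the earlier sets intersect F, but {A, B, C, E} does.

5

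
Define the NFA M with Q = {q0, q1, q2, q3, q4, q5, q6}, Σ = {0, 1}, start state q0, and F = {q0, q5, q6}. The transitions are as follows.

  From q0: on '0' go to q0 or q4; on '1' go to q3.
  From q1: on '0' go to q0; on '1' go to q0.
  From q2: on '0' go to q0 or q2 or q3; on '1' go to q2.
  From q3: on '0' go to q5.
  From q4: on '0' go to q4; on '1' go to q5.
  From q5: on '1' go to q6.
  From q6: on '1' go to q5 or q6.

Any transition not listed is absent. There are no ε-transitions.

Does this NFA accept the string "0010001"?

No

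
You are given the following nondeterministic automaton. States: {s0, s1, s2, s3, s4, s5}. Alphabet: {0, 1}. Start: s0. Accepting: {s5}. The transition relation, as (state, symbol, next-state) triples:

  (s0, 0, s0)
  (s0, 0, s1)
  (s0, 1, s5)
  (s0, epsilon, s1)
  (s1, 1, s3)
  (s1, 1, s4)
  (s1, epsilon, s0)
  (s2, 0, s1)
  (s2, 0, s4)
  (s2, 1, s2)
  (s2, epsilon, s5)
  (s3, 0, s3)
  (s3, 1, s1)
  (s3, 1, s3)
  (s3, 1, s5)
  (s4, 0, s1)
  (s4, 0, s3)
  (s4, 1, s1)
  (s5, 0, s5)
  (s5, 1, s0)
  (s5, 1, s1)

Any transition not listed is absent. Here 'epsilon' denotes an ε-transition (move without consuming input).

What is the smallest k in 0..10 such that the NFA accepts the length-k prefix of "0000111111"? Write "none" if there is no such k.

Start: ε-closure({s0}) = {s0, s1}.
Read '0': s0→{s0, s1}, s1→∅; now {s0, s1}.
Read '0': s0→{s0, s1}, s1→∅; now {s0, s1}.
Read '0': s0→{s0, s1}, s1→∅; now {s0, s1}.
Read '0': s0→{s0, s1}, s1→∅; now {s0, s1}.
Read '1': s0→{s5}, s1→{s3, s4}; now {s3, s4, s5}.
None of the earlier sets intersect F, but {s3, s4, s5} does.

5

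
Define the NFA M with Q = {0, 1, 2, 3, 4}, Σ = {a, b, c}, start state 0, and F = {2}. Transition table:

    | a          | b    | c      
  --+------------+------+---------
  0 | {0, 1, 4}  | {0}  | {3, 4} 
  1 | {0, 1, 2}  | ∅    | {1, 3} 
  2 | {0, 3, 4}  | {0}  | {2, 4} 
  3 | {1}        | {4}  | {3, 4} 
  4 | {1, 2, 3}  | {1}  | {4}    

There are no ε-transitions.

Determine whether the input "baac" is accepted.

Yes

Start in {0}.
Read 'b': {0} → {0}.
Read 'a': {0} → {0, 1, 4}.
Read 'a': {0, 1, 4} → {0, 1, 2, 3, 4}.
Read 'c': {0, 1, 2, 3, 4} → {1, 2, 3, 4}.
The final set {1, 2, 3, 4} contains the accepting state 2.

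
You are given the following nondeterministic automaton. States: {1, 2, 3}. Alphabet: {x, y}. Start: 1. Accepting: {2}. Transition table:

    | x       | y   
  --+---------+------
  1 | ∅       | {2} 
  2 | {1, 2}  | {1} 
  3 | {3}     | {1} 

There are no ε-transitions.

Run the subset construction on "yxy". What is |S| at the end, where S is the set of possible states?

Start in {1}.
Read 'y': {1} → {2}.
Read 'x': {2} → {1, 2}.
Read 'y': {1, 2} → {1, 2}.
That set has 2 states.

2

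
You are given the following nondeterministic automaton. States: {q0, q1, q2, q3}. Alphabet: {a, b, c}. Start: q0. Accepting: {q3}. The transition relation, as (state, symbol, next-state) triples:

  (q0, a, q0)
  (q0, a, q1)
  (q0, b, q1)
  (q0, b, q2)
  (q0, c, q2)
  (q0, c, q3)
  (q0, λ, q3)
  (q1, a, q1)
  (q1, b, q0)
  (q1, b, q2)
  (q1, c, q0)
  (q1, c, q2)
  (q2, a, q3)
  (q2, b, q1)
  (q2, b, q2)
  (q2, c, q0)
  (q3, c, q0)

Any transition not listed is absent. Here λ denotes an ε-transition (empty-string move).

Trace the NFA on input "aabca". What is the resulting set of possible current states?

{q0, q1, q3}

Start: ε-closure({q0}) = {q0, q3}.
Read 'a': {q0, q3} → {q0, q1, q3}.
Read 'a': {q0, q1, q3} → {q0, q1, q3}.
Read 'b': {q0, q1, q3} → {q0, q1, q2, q3}.
Read 'c': {q0, q1, q2, q3} → {q0, q2, q3}.
Read 'a': {q0, q2, q3} → {q0, q1, q3}.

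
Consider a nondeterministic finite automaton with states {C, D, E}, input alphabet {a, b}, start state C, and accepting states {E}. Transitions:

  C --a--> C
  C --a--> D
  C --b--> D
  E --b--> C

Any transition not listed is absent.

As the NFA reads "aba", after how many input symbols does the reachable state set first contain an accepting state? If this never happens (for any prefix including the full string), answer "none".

none

Start in {C}.
Read 'a': C→{C, D}; now {C, D}.
Read 'b': C→{D}, D→∅; now {D}.
Read 'a': D→∅; now ∅.
No reachable set along the way intersects F.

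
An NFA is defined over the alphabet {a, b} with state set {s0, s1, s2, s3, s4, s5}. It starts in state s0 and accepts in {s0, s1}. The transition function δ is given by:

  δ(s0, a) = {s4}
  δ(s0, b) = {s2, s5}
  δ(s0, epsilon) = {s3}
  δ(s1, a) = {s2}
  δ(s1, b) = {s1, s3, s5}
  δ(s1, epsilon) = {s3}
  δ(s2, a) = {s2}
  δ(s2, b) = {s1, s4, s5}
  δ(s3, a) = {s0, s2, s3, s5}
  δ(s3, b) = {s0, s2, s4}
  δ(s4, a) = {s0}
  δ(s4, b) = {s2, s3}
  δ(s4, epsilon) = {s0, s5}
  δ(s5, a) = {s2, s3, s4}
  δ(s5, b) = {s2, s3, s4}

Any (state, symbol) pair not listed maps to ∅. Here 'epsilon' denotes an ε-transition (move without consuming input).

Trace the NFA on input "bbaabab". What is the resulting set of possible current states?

Start: ε-closure({s0}) = {s0, s3}.
Read 'b': {s0, s3} → {s0, s2, s3, s4, s5}.
Read 'b': {s0, s2, s3, s4, s5} → {s0, s1, s2, s3, s4, s5}.
Read 'a': {s0, s1, s2, s3, s4, s5} → {s0, s2, s3, s4, s5}.
Read 'a': {s0, s2, s3, s4, s5} → {s0, s2, s3, s4, s5}.
Read 'b': {s0, s2, s3, s4, s5} → {s0, s1, s2, s3, s4, s5}.
Read 'a': {s0, s1, s2, s3, s4, s5} → {s0, s2, s3, s4, s5}.
Read 'b': {s0, s2, s3, s4, s5} → {s0, s1, s2, s3, s4, s5}.

{s0, s1, s2, s3, s4, s5}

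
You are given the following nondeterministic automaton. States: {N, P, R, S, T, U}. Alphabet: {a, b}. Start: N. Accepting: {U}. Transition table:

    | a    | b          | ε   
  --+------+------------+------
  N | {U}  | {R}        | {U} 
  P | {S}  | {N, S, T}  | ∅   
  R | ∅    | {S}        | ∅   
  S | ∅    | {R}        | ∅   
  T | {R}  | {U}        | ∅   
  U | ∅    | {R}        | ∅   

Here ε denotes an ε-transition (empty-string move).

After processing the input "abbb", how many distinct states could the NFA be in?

1

Start: ε-closure({N}) = {N, U}.
Read 'a': N→{U}, U→∅; now {U}.
Read 'b': U→{R}; now {R}.
Read 'b': R→{S}; now {S}.
Read 'b': S→{R}; now {R}.
That set has 1 state.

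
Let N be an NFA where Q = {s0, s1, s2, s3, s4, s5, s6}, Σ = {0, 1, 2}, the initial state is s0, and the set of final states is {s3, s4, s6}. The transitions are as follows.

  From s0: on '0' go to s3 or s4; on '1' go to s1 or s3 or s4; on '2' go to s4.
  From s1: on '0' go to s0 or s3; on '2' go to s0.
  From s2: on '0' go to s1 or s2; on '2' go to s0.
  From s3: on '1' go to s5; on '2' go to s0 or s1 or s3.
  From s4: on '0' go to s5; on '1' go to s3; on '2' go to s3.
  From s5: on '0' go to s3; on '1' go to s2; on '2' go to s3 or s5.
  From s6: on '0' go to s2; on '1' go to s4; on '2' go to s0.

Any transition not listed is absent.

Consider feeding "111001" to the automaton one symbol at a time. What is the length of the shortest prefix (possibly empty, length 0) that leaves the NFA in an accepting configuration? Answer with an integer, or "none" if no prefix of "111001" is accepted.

Start in {s0}.
Read '1': {s0} → {s1, s3, s4}.
None of the earlier sets intersect F, but {s1, s3, s4} does.

1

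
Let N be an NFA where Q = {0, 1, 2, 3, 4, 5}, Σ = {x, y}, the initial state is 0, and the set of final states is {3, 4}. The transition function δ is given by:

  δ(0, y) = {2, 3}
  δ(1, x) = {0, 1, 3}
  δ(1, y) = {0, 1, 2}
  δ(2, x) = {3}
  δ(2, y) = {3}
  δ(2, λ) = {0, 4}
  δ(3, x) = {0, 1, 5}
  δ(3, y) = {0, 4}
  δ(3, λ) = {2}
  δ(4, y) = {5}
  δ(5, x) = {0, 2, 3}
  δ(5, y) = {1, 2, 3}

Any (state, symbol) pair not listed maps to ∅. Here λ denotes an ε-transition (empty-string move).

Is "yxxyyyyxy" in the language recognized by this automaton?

Start in {0}.
Read 'y': 0→{2, 3}; union {2, 3}; ε-closure = {0, 2, 3, 4}.
Read 'x': 0→∅, 2→{3}, 3→{0, 1, 5}, 4→∅; union {0, 1, 3, 5}; ε-closure = {0, 1, 2, 3, 4, 5}.
Read 'x': 0→∅, 1→{0, 1, 3}, 2→{3}, 3→{0, 1, 5}, 4→∅, 5→{0, 2, 3}; union {0, 1, 2, 3, 5}; ε-closure = {0, 1, 2, 3, 4, 5}.
Read 'y': 0→{2, 3}, 1→{0, 1, 2}, 2→{3}, 3→{0, 4}, 4→{5}, 5→{1, 2, 3}; now {0, 1, 2, 3, 4, 5}.
Read 'y': 0→{2, 3}, 1→{0, 1, 2}, 2→{3}, 3→{0, 4}, 4→{5}, 5→{1, 2, 3}; now {0, 1, 2, 3, 4, 5}.
Read 'y': 0→{2, 3}, 1→{0, 1, 2}, 2→{3}, 3→{0, 4}, 4→{5}, 5→{1, 2, 3}; now {0, 1, 2, 3, 4, 5}.
Read 'y': 0→{2, 3}, 1→{0, 1, 2}, 2→{3}, 3→{0, 4}, 4→{5}, 5→{1, 2, 3}; now {0, 1, 2, 3, 4, 5}.
Read 'x': 0→∅, 1→{0, 1, 3}, 2→{3}, 3→{0, 1, 5}, 4→∅, 5→{0, 2, 3}; union {0, 1, 2, 3, 5}; ε-closure = {0, 1, 2, 3, 4, 5}.
Read 'y': 0→{2, 3}, 1→{0, 1, 2}, 2→{3}, 3→{0, 4}, 4→{5}, 5→{1, 2, 3}; now {0, 1, 2, 3, 4, 5}.
The final set {0, 1, 2, 3, 4, 5} contains the accepting states 3, 4.

Yes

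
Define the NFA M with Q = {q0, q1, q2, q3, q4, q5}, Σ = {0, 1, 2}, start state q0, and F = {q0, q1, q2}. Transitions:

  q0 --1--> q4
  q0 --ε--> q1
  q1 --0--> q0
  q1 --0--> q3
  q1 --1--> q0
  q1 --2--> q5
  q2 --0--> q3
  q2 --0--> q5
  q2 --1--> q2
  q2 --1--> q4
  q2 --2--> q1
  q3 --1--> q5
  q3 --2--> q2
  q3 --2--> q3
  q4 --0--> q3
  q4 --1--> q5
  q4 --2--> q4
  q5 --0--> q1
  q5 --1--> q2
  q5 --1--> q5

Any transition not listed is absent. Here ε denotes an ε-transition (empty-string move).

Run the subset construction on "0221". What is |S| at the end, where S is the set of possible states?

Start: ε-closure({q0}) = {q0, q1}.
Read '0': q0→∅, q1→{q0, q3}; union {q0, q3}; ε-closure = {q0, q1, q3}.
Read '2': q0→∅, q1→{q5}, q3→{q2, q3}; now {q2, q3, q5}.
Read '2': q2→{q1}, q3→{q2, q3}, q5→∅; now {q1, q2, q3}.
Read '1': q1→{q0}, q2→{q2, q4}, q3→{q5}; union {q0, q2, q4, q5}; ε-closure = {q0, q1, q2, q4, q5}.
That set has 5 states.

5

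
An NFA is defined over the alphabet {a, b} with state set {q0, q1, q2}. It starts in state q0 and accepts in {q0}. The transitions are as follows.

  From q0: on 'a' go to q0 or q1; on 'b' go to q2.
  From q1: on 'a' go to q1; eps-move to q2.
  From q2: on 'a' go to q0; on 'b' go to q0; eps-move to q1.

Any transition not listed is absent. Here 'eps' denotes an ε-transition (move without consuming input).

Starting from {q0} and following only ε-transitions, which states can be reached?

{q0}

Begin with {q0}.
No ε-moves leave this set, so the closure equals the set itself.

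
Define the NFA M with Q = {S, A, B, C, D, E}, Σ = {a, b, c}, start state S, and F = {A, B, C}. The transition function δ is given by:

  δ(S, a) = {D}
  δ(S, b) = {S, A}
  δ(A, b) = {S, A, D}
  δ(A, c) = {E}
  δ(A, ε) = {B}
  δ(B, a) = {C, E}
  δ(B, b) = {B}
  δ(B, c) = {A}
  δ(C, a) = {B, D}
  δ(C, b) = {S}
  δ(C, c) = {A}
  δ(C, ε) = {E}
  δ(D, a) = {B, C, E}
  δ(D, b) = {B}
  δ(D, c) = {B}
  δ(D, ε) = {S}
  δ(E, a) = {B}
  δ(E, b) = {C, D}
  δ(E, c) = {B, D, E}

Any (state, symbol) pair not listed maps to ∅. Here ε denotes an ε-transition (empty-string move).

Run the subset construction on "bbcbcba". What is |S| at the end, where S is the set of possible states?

5

Start in {S}.
Read 'b': {S} → {S, A, B}.
Read 'b': {S, A, B} → {S, A, B, D}.
Read 'c': {S, A, B, D} → {A, B, E}.
Read 'b': {A, B, E} → {S, A, B, C, D, E}.
Read 'c': {S, A, B, C, D, E} → {S, A, B, D, E}.
Read 'b': {S, A, B, D, E} → {S, A, B, C, D, E}.
Read 'a': {S, A, B, C, D, E} → {S, B, C, D, E}.
That set has 5 states.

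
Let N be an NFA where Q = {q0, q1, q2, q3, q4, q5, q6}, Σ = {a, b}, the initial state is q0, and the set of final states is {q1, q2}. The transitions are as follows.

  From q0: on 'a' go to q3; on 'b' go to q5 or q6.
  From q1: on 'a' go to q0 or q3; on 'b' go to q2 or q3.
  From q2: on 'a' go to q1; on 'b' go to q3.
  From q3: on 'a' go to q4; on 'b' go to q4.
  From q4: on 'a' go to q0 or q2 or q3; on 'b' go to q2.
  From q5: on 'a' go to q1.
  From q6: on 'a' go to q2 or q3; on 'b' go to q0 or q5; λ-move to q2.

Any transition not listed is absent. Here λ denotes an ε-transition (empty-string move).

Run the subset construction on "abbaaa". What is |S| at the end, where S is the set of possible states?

Start in {q0}.
Read 'a': q0→{q3}; now {q3}.
Read 'b': q3→{q4}; now {q4}.
Read 'b': q4→{q2}; now {q2}.
Read 'a': q2→{q1}; now {q1}.
Read 'a': q1→{q0, q3}; now {q0, q3}.
Read 'a': q0→{q3}, q3→{q4}; now {q3, q4}.
That set has 2 states.

2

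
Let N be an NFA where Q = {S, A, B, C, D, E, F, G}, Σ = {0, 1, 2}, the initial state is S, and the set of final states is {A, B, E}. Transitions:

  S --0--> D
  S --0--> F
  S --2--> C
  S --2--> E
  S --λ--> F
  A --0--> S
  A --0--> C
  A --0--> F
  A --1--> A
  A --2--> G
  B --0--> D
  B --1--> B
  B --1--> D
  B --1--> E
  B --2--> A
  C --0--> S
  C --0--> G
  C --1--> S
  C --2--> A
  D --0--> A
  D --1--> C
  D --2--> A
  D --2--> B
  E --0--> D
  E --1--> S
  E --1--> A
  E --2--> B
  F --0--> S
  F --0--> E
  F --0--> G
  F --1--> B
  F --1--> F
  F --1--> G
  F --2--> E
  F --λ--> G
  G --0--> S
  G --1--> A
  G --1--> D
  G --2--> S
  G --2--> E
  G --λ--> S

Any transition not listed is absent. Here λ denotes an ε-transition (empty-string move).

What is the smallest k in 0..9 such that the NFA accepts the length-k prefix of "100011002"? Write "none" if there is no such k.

Start: ε-closure({S}) = {S, F, G}.
Read '1': S→∅, F→{B, F, G}, G→{A, D}; union {A, B, D, F, G}; ε-closure = {S, A, B, D, F, G}.
None of the earlier sets intersect F, but {S, A, B, D, F, G} does.

1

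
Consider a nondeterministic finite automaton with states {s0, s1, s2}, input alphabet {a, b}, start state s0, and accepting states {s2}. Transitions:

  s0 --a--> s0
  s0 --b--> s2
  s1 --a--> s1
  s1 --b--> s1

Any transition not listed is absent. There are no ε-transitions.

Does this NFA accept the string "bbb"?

No

Start in {s0}.
Read 'b': {s0} → {s2}.
Read 'b': {s2} → ∅.
The set is empty and remains empty for the remaining 1 symbol.
The final set ∅ contains no accepting state.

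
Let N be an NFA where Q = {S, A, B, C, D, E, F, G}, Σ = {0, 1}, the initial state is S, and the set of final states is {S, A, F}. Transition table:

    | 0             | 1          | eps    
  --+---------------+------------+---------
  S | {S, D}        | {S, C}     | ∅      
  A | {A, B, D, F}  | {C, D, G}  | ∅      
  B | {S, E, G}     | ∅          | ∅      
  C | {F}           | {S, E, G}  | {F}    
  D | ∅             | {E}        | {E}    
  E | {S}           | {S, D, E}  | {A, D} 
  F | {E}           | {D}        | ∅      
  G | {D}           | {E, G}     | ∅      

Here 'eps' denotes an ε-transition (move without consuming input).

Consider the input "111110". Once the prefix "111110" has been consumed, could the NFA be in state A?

Start in {S}.
Read '1': {S} → {S, C, F}.
Read '1': {S, C, F} → {S, A, C, D, E, F, G}.
Read '1': {S, A, C, D, E, F, G} → {S, A, C, D, E, F, G}.
Read '1': {S, A, C, D, E, F, G} → {S, A, C, D, E, F, G}.
Read '1': {S, A, C, D, E, F, G} → {S, A, C, D, E, F, G}.
Read '0': {S, A, C, D, E, F, G} → {S, A, B, D, E, F}.
State A is in {S, A, B, D, E, F}.

Yes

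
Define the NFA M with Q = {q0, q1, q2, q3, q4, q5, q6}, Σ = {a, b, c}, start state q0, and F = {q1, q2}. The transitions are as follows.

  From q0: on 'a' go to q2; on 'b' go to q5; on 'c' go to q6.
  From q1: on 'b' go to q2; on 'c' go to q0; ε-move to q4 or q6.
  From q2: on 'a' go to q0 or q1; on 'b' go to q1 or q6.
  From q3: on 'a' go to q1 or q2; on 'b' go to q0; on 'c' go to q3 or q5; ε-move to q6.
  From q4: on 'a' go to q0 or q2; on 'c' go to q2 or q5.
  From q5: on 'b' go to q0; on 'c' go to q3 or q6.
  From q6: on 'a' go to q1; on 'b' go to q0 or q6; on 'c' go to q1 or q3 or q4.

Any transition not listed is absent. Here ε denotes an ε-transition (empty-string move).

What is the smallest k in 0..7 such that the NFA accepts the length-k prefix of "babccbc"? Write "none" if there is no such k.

none

Start in {q0}.
Read 'b': {q0} → {q5}.
Read 'a': {q5} → ∅.
The set is empty and remains empty for the remaining 5 symbols.
No reachable set along the way intersects F.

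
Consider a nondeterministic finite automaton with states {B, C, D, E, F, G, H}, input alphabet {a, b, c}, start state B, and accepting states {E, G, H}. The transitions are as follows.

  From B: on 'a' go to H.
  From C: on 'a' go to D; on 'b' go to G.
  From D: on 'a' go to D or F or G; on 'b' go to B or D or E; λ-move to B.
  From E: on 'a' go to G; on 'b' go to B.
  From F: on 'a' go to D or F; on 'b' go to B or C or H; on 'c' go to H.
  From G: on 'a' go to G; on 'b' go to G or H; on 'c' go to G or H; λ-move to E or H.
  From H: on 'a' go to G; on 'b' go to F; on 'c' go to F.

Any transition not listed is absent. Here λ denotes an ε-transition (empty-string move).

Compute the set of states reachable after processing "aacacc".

Start in {B}.
Read 'a': B→{H}; now {H}.
Read 'a': H→{G}; union {G}; ε-closure = {E, G, H}.
Read 'c': E→∅, G→{G, H}, H→{F}; union {F, G, H}; ε-closure = {E, F, G, H}.
Read 'a': E→{G}, F→{D, F}, G→{G}, H→{G}; union {D, F, G}; ε-closure = {B, D, E, F, G, H}.
Read 'c': B→∅, D→∅, E→∅, F→{H}, G→{G, H}, H→{F}; union {F, G, H}; ε-closure = {E, F, G, H}.
Read 'c': E→∅, F→{H}, G→{G, H}, H→{F}; union {F, G, H}; ε-closure = {E, F, G, H}.

{E, F, G, H}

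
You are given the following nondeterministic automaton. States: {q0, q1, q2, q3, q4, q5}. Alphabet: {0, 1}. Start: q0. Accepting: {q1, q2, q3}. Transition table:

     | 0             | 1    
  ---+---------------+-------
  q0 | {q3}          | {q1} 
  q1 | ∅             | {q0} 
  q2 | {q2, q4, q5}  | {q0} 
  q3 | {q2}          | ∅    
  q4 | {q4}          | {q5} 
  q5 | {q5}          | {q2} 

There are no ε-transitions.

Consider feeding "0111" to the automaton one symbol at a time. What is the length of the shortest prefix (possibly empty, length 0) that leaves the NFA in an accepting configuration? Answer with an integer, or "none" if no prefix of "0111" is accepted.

Start in {q0}.
Read '0': q0→{q3}; now {q3}.
None of the earlier sets intersect F, but {q3} does.

1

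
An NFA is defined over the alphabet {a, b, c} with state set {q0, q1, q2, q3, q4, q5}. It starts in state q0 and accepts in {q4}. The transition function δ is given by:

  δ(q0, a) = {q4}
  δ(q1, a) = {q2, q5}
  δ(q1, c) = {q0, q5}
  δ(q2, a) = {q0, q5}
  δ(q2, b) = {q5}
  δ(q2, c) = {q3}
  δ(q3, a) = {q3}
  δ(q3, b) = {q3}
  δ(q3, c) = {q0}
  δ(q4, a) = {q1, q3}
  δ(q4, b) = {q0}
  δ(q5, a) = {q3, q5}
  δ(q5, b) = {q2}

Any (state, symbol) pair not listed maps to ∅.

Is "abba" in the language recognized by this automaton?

Start in {q0}.
Read 'a': {q0} → {q4}.
Read 'b': {q4} → {q0}.
Read 'b': {q0} → ∅.
The set is empty and remains empty for the remaining 1 symbol.
The final set ∅ contains no accepting state.

No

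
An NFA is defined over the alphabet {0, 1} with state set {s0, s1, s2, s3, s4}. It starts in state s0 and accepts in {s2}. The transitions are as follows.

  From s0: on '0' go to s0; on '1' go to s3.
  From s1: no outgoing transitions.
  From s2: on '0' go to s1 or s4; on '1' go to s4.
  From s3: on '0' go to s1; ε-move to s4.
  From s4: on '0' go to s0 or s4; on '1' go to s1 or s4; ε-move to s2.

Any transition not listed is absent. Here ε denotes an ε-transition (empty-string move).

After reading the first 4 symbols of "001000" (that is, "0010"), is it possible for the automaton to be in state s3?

Start in {s0}.
Read '0': s0→{s0}; now {s0}.
Read '0': s0→{s0}; now {s0}.
Read '1': s0→{s3}; union {s3}; ε-closure = {s2, s3, s4}.
Read '0': s2→{s1, s4}, s3→{s1}, s4→{s0, s4}; union {s0, s1, s4}; ε-closure = {s0, s1, s2, s4}.
State s3 is not in {s0, s1, s2, s4}.

No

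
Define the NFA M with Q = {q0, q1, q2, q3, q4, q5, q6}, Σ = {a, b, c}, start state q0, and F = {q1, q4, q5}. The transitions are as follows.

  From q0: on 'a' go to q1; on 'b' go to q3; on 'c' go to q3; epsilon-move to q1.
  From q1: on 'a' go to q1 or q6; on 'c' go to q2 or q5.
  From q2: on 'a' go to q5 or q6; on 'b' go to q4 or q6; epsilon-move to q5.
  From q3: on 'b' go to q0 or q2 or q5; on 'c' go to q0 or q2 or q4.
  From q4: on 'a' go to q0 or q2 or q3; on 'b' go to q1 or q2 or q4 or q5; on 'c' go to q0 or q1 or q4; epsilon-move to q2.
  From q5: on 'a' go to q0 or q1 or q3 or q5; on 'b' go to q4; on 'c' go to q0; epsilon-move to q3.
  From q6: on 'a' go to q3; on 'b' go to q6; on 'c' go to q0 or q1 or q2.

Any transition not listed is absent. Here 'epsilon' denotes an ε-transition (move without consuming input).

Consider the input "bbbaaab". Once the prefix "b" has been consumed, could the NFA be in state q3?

Yes

Start: ε-closure({q0}) = {q0, q1}.
Read 'b': q0→{q3}, q1→∅; now {q3}.
State q3 is in {q3}.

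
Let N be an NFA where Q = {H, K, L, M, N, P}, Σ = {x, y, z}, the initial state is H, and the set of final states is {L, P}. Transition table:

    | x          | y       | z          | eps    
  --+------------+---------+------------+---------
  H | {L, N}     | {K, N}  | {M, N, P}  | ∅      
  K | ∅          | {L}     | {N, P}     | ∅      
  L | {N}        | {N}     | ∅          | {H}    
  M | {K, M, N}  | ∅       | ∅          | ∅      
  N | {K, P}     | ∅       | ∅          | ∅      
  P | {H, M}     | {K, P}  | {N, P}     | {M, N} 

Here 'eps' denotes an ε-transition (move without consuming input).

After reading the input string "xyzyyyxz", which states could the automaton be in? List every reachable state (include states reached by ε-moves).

Start in {H}.
Read 'x': H→{L, N}; union {L, N}; ε-closure = {H, L, N}.
Read 'y': H→{K, N}, L→{N}, N→∅; now {K, N}.
Read 'z': K→{N, P}, N→∅; union {N, P}; ε-closure = {M, N, P}.
Read 'y': M→∅, N→∅, P→{K, P}; union {K, P}; ε-closure = {K, M, N, P}.
Read 'y': K→{L}, M→∅, N→∅, P→{K, P}; union {K, L, P}; ε-closure = {H, K, L, M, N, P}.
Read 'y': H→{K, N}, K→{L}, L→{N}, M→∅, N→∅, P→{K, P}; union {K, L, N, P}; ε-closure = {H, K, L, M, N, P}.
Read 'x': H→{L, N}, K→∅, L→{N}, M→{K, M, N}, N→{K, P}, P→{H, M}; now {H, K, L, M, N, P}.
Read 'z': H→{M, N, P}, K→{N, P}, L→∅, M→∅, N→∅, P→{N, P}; now {M, N, P}.

{M, N, P}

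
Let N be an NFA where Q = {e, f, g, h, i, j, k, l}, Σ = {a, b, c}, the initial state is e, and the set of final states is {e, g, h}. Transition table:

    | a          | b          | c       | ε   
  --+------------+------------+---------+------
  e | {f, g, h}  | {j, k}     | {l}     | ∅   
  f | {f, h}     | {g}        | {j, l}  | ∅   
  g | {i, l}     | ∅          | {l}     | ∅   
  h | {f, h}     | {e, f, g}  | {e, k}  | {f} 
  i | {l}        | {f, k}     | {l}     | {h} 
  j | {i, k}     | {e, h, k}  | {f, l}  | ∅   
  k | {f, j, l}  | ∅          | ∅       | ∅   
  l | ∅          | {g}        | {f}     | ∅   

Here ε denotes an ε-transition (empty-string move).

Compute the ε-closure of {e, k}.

{e, k}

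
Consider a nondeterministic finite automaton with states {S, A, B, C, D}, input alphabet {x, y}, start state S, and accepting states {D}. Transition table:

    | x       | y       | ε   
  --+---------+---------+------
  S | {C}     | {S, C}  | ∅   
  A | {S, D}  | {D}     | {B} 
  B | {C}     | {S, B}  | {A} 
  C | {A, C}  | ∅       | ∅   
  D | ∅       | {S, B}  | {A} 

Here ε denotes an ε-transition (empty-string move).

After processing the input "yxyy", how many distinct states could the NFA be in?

Start in {S}.
Read 'y': {S} → {S, C}.
Read 'x': {S, C} → {A, B, C}.
Read 'y': {A, B, C} → {S, A, B, D}.
Read 'y': {S, A, B, D} → {S, A, B, C, D}.
That set has 5 states.

5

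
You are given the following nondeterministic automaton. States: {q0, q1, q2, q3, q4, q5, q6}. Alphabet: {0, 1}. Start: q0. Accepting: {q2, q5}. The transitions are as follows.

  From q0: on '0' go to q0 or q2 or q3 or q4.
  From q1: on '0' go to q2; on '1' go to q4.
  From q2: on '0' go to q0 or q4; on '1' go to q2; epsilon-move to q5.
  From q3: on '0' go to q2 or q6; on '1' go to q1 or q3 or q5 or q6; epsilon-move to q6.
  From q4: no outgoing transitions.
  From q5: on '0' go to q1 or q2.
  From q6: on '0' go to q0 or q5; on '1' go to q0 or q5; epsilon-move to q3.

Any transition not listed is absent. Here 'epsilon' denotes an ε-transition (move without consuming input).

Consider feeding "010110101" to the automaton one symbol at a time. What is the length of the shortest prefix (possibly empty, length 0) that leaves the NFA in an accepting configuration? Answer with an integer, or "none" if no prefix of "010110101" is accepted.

1

Start in {q0}.
Read '0': {q0} → {q0, q2, q3, q4, q5, q6}.
None of the earlier sets intersect F, but {q0, q2, q3, q4, q5, q6} does.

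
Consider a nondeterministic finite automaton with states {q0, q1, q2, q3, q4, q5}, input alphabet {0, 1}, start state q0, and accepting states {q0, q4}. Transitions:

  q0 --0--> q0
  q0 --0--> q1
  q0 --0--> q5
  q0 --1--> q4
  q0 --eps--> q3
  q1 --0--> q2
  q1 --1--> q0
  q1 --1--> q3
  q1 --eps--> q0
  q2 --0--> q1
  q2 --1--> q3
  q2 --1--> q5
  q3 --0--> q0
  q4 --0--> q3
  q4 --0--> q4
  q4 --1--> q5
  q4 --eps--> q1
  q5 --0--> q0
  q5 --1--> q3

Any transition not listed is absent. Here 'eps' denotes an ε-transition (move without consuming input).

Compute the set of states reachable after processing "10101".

Start: ε-closure({q0}) = {q0, q3}.
Read '1': q0→{q4}, q3→∅; union {q4}; ε-closure = {q0, q1, q3, q4}.
Read '0': q0→{q0, q1, q5}, q1→{q2}, q3→{q0}, q4→{q3, q4}; now {q0, q1, q2, q3, q4, q5}.
Read '1': q0→{q4}, q1→{q0, q3}, q2→{q3, q5}, q3→∅, q4→{q5}, q5→{q3}; union {q0, q3, q4, q5}; ε-closure = {q0, q1, q3, q4, q5}.
Read '0': q0→{q0, q1, q5}, q1→{q2}, q3→{q0}, q4→{q3, q4}, q5→{q0}; now {q0, q1, q2, q3, q4, q5}.
Read '1': q0→{q4}, q1→{q0, q3}, q2→{q3, q5}, q3→∅, q4→{q5}, q5→{q3}; union {q0, q3, q4, q5}; ε-closure = {q0, q1, q3, q4, q5}.

{q0, q1, q3, q4, q5}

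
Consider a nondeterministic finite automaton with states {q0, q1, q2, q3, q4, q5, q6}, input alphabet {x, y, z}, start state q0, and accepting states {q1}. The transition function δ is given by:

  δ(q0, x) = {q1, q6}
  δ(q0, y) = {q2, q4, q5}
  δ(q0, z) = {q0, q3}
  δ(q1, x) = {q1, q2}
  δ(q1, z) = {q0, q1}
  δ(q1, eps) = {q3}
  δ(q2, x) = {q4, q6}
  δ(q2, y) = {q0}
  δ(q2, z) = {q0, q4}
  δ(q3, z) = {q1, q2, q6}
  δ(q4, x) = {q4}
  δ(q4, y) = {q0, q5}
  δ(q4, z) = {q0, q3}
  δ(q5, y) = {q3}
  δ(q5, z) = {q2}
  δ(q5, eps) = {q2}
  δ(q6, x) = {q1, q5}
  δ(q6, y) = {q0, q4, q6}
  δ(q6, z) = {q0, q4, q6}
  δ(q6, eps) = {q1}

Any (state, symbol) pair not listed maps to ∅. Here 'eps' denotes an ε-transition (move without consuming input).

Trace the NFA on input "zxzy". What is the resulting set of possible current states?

{q0, q1, q2, q3, q4, q5, q6}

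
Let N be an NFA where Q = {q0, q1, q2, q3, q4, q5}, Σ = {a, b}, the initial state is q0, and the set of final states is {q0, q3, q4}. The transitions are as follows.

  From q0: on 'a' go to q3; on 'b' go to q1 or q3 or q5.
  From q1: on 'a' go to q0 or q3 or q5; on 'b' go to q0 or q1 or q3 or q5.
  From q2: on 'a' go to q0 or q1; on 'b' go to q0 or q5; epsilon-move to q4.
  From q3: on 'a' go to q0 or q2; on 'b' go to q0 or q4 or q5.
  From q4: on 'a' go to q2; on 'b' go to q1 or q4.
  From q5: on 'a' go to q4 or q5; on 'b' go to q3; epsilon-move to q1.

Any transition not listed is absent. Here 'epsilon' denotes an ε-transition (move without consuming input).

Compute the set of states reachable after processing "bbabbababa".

{q0, q1, q2, q3, q4, q5}

Start in {q0}.
Read 'b': {q0} → {q1, q3, q5}.
Read 'b': {q1, q3, q5} → {q0, q1, q3, q4, q5}.
Read 'a': {q0, q1, q3, q4, q5} → {q0, q1, q2, q3, q4, q5}.
Read 'b': {q0, q1, q2, q3, q4, q5} → {q0, q1, q3, q4, q5}.
Read 'b': {q0, q1, q3, q4, q5} → {q0, q1, q3, q4, q5}.
Read 'a': {q0, q1, q3, q4, q5} → {q0, q1, q2, q3, q4, q5}.
Read 'b': {q0, q1, q2, q3, q4, q5} → {q0, q1, q3, q4, q5}.
Read 'a': {q0, q1, q3, q4, q5} → {q0, q1, q2, q3, q4, q5}.
Read 'b': {q0, q1, q2, q3, q4, q5} → {q0, q1, q3, q4, q5}.
Read 'a': {q0, q1, q3, q4, q5} → {q0, q1, q2, q3, q4, q5}.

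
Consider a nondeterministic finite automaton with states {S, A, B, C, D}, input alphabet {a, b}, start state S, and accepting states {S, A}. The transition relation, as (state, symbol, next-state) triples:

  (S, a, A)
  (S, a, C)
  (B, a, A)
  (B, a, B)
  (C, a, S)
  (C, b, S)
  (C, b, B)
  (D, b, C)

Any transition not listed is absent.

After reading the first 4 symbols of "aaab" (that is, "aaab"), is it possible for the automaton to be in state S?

Start in {S}.
Read 'a': {S} → {A, C}.
Read 'a': {A, C} → {S}.
Read 'a': {S} → {A, C}.
Read 'b': {A, C} → {S, B}.
State S is in {S, B}.

Yes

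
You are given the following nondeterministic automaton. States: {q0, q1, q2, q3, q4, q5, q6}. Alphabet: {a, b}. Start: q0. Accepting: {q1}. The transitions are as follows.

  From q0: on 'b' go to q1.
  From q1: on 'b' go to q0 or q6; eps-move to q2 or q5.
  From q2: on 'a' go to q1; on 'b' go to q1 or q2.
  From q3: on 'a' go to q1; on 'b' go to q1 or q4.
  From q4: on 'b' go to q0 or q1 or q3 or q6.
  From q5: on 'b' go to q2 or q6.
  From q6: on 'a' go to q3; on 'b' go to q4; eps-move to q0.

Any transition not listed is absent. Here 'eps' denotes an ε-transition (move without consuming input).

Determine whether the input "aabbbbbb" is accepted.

Start in {q0}.
Read 'a': q0→∅; now ∅.
The set is empty and remains empty for the remaining 7 symbols.
The final set ∅ contains no accepting state.

No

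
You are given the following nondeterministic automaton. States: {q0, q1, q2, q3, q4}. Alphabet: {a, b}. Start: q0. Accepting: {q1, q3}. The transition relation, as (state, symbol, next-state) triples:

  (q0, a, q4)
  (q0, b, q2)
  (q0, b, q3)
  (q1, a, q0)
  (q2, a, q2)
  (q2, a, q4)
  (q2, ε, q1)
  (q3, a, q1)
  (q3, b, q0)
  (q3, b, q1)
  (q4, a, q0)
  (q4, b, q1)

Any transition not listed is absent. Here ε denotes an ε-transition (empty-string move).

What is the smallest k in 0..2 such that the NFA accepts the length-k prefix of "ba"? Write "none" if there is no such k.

Start in {q0}.
Read 'b': {q0} → {q1, q2, q3}.
None of the earlier sets intersect F, but {q1, q2, q3} does.

1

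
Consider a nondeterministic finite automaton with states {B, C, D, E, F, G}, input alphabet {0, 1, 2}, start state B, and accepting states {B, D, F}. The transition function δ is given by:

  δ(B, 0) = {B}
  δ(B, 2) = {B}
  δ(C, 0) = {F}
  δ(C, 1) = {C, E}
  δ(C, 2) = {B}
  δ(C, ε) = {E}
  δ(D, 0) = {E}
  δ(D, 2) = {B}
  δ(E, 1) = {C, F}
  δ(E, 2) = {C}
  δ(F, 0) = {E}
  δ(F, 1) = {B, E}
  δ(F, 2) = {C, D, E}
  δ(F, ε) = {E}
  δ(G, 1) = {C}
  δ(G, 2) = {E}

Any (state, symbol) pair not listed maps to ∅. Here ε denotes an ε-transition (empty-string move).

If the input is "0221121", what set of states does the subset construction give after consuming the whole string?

∅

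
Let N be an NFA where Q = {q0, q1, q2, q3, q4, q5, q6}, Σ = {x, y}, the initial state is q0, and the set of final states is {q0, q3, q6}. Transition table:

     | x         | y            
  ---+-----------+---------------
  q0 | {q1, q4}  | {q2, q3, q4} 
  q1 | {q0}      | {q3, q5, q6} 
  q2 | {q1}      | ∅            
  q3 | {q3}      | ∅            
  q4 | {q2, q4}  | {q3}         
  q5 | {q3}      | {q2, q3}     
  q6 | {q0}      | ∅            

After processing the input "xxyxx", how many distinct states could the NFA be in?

Start in {q0}.
Read 'x': q0→{q1, q4}; now {q1, q4}.
Read 'x': q1→{q0}, q4→{q2, q4}; now {q0, q2, q4}.
Read 'y': q0→{q2, q3, q4}, q2→∅, q4→{q3}; now {q2, q3, q4}.
Read 'x': q2→{q1}, q3→{q3}, q4→{q2, q4}; now {q1, q2, q3, q4}.
Read 'x': q1→{q0}, q2→{q1}, q3→{q3}, q4→{q2, q4}; now {q0, q1, q2, q3, q4}.
That set has 5 states.

5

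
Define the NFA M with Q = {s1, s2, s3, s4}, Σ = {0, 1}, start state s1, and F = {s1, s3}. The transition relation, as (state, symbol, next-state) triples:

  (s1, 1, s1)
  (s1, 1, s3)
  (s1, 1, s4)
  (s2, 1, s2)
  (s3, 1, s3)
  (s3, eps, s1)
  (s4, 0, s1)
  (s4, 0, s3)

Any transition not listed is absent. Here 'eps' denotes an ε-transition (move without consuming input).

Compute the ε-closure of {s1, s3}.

{s1, s3}

Begin with {s1, s3}.
No ε-moves leave this set, so the closure equals the set itself.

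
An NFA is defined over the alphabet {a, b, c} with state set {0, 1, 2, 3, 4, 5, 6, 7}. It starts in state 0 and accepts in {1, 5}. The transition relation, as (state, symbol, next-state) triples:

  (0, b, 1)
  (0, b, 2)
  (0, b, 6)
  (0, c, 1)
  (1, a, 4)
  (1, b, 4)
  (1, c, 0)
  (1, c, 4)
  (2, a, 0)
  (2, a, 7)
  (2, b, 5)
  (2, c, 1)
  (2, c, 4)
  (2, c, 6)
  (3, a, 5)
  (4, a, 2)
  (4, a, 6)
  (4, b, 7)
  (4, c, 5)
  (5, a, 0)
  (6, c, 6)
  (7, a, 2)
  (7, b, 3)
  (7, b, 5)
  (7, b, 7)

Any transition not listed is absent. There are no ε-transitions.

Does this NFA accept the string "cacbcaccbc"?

Start in {0}.
Read 'c': {0} → {1}.
Read 'a': {1} → {4}.
Read 'c': {4} → {5}.
Read 'b': {5} → ∅.
The set is empty and remains empty for the remaining 6 symbols.
The final set ∅ contains no accepting state.

No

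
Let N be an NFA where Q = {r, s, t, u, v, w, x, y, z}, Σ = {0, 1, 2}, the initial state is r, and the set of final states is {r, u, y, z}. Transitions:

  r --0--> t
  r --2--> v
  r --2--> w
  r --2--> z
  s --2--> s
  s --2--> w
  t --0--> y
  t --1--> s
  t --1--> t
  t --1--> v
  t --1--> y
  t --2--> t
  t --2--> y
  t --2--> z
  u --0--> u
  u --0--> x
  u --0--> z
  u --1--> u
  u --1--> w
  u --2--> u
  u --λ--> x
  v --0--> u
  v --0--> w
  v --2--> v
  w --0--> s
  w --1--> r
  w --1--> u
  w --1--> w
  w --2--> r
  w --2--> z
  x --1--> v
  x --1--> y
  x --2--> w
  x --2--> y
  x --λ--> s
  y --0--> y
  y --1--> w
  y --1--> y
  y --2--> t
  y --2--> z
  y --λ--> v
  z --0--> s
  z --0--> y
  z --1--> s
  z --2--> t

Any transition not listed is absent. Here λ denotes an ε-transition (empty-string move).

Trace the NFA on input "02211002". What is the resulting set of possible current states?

Start in {r}.
Read '0': r→{t}; now {t}.
Read '2': t→{t, y, z}; union {t, y, z}; ε-closure = {t, v, y, z}.
Read '2': t→{t, y, z}, v→{v}, y→{t, z}, z→{t}; now {t, v, y, z}.
Read '1': t→{s, t, v, y}, v→∅, y→{w, y}, z→{s}; now {s, t, v, w, y}.
Read '1': s→∅, t→{s, t, v, y}, v→∅, w→{r, u, w}, y→{w, y}; union {r, s, t, u, v, w, y}; ε-closure = {r, s, t, u, v, w, x, y}.
Read '0': r→{t}, s→∅, t→{y}, u→{u, x, z}, v→{u, w}, w→{s}, x→∅, y→{y}; union {s, t, u, w, x, y, z}; ε-closure = {s, t, u, v, w, x, y, z}.
Read '0': s→∅, t→{y}, u→{u, x, z}, v→{u, w}, w→{s}, x→∅, y→{y}, z→{s, y}; union {s, u, w, x, y, z}; ε-closure = {s, u, v, w, x, y, z}.
Read '2': s→{s, w}, u→{u}, v→{v}, w→{r, z}, x→{w, y}, y→{t, z}, z→{t}; union {r, s, t, u, v, w, y, z}; ε-closure = {r, s, t, u, v, w, x, y, z}.

{r, s, t, u, v, w, x, y, z}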